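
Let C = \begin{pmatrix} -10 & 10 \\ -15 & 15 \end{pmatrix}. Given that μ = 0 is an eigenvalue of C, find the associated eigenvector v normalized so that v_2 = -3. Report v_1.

C = [[-10, 10], [-15, 15]].
Solving (C)v = 0 gives the eigenspace spanned by (-3, -3).
With v_2 = -3, v = (-3, -3), so v_1 = -3.

-3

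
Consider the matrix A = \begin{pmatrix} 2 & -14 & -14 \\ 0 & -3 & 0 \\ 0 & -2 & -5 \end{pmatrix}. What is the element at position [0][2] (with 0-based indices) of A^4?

1218

Characteristic polynomial: r^3 + 6r^2 - r - 30 = (r - 2)(r + 3)(r + 5), so the eigenvalues are -5, -3, 2.
r=2: eigenvector (1, 0, 0).
r=-3: eigenvector (0, 1, -1).
r=-5: eigenvector (2, 0, 1).
P = [[1, 0, 2], [0, 1, 0], [0, -1, 1]], D = diag(2, -3, -5), P⁻¹ = [[1, -2, -2], [0, 1, 0], [0, 1, 1]].
A⁴ = P·diag(16, 81, 625)·P⁻¹ = [[16, 1218, 1218], [0, 81, 0], [0, 544, 625]].
The requested entry is 1218.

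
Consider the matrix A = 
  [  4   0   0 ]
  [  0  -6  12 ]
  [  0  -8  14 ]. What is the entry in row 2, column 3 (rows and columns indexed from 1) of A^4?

3840

Characteristic polynomial: t^3 - 12t^2 + 44t - 48 = (t - 6)(t - 4)(t - 2), so the eigenvalues are 2, 4, 6.
t=2: eigenvector (0, 3, 2).
t=4: eigenvector (1, 0, 0).
t=6: eigenvector (0, 1, 1).
P = [[0, 1, 0], [3, 0, 1], [2, 0, 1]], D = diag(2, 4, 6), P⁻¹ = [[0, 1, -1], [1, 0, 0], [0, -2, 3]].
A⁴ = P·diag(16, 256, 1296)·P⁻¹ = [[256, 0, 0], [0, -2544, 3840], [0, -2560, 3856]].
The requested entry is 3840.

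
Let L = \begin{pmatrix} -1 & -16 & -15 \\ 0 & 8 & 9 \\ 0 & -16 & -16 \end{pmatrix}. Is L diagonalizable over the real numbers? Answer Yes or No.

Characteristic polynomial: p(μ) = μ^3 + 9μ^2 + 24μ + 16 = (μ + 1)(μ + 4)^2.
μ = -4 has algebraic multiplicity 2; rank(L + 4I) = 2, so geometric multiplicity = 1.
Geometric multiplicity < algebraic multiplicity, so L is not diagonalizable.

No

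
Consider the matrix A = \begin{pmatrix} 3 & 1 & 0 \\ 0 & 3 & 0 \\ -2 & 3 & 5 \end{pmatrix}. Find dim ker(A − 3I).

A − 3I = [[0, 1, 0], [0, 0, 0], [-2, 3, 2]].
This matrix has rank 2, so its null space has dimension 3 − 2 = 1.

1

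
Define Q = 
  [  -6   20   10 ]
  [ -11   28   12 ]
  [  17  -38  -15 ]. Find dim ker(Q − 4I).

1

Q − 4I = [[-10, 20, 10], [-11, 24, 12], [17, -38, -19]].
This matrix has rank 2, so its null space has dimension 3 − 2 = 1.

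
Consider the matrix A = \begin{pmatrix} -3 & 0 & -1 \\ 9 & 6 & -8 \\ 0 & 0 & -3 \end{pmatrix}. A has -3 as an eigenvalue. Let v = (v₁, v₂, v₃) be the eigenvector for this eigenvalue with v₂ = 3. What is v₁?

A + 3I = [[0, 0, -1], [9, 9, -8], [0, 0, 0]].
Solving (A + 3I)v = 0 gives the eigenspace spanned by (-3, 3, 0).
With v₂ = 3, v = (-3, 3, 0), so v₁ = -3.

-3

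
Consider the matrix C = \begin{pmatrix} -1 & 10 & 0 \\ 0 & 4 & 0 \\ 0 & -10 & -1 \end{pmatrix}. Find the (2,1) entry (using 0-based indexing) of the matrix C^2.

Characteristic polynomial: μ^3 - 2μ^2 - 7μ - 4 = (μ - 4)(μ + 1)^2, so the eigenvalues are -1, -1, 4.
μ=-1: eigenvector (1, 0, 1).
μ=4: eigenvector (2, 1, -2).
μ=-1: eigenvector (0, 0, 1).
P = [[1, 2, 0], [0, 1, 0], [1, -2, 1]], D = diag(-1, 4, -1), P⁻¹ = [[1, -2, 0], [0, 1, 0], [-1, 4, 1]].
C² = P·diag(1, 16, 1)·P⁻¹ = [[1, 30, 0], [0, 16, 0], [0, -30, 1]].
The requested entry is -30.

-30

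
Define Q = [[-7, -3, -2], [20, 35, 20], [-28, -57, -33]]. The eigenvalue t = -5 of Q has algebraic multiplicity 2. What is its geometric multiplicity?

Q + 5I = [[-2, -3, -2], [20, 40, 20], [-28, -57, -28]].
This matrix has rank 2, so its null space has dimension 3 − 2 = 1.

1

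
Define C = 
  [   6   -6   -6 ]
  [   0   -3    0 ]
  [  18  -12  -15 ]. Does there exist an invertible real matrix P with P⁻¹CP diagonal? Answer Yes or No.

Characteristic polynomial: p(s) = s^3 + 12s^2 + 45s + 54 = (s + 3)^2(s + 6).
s = -3 has algebraic multiplicity 2; rank(C + 3I) = 1, so geometric multiplicity = 2.
Every eigenvalue has geometric = algebraic multiplicity, so C is diagonalizable.

Yes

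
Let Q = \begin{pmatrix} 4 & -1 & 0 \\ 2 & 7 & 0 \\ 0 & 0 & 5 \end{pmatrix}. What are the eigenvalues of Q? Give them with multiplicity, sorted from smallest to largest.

Characteristic polynomial: p(s) = s^3 - 16s^2 + 85s - 150 = (s - 6)(s - 5)^2.
Roots (with multiplicity): 5, 5, 6.

5, 5, 6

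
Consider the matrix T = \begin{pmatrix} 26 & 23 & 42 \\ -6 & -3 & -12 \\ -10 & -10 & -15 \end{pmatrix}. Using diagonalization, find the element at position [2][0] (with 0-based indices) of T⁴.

-1250

Characteristic polynomial: λ^3 - 8λ^2 + 15λ = λ(λ - 5)(λ - 3), so the eigenvalues are 0, 3, 5.
λ=0: eigenvector (-5, 2, 2).
λ=5: eigenvector (-2, 0, 1).
λ=3: eigenvector (-1, 1, 0).
P = [[-5, -2, -1], [2, 0, 1], [2, 1, 0]], D = diag(0, 5, 3), P⁻¹ = [[1, 1, 2], [-2, -2, -3], [-2, -1, -4]].
T⁴ = P·diag(0, 625, 81)·P⁻¹ = [[2662, 2581, 4074], [-162, -81, -324], [-1250, -1250, -1875]].
The requested entry is -1250.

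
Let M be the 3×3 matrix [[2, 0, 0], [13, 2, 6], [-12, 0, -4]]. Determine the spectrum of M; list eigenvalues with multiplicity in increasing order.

Characteristic polynomial: p(s) = s^3 - 12s + 16 = (s - 2)^2(s + 4).
Roots (with multiplicity): -4, 2, 2.

-4, 2, 2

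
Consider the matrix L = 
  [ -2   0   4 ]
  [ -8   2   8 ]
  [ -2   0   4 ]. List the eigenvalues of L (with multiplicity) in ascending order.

Characteristic polynomial: p(λ) = λ^3 - 4λ^2 + 4λ = λ(λ - 2)^2.
Roots (with multiplicity): 0, 2, 2.

0, 2, 2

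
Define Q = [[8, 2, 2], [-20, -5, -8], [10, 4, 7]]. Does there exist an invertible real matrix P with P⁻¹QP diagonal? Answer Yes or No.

Yes

Characteristic polynomial: p(t) = t^3 - 10t^2 + 33t - 36 = (t - 4)(t - 3)^2.
t = 3 has algebraic multiplicity 2; rank(Q − 3I) = 1, so geometric multiplicity = 2.
Every eigenvalue has geometric = algebraic multiplicity, so Q is diagonalizable.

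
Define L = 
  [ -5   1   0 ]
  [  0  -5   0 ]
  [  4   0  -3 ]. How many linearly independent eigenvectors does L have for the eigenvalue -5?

L + 5I = [[0, 1, 0], [0, 0, 0], [4, 0, 2]].
This matrix has rank 2, so its null space has dimension 3 − 2 = 1.

1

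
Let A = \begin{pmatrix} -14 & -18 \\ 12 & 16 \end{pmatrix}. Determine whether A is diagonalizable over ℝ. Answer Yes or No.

Yes

Characteristic polynomial: p(λ) = λ^2 - 2λ - 8 = (λ - 4)(λ + 2).
All 2 eigenvalues are distinct, so A is diagonalizable.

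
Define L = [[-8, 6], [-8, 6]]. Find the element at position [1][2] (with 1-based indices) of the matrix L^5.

96

Characteristic polynomial: μ^2 + 2μ = μ(μ + 2), so the eigenvalues are -2, 0.
μ=-2: eigenvector (1, 1).
μ=0: eigenvector (3, 4).
P = [[1, 3], [1, 4]], D = diag(-2, 0), P⁻¹ = [[4, -3], [-1, 1]].
L⁵ = P·diag(-32, 0)·P⁻¹ = [[-128, 96], [-128, 96]].
The requested entry is 96.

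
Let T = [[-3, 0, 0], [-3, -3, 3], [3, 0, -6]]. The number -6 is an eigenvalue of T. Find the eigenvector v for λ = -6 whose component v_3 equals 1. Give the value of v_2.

T + 6I = [[3, 0, 0], [-3, 3, 3], [3, 0, 0]].
Solving (T + 6I)v = 0 gives the eigenspace spanned by (0, -1, 1).
With v_3 = 1, v = (0, -1, 1), so v_2 = -1.

-1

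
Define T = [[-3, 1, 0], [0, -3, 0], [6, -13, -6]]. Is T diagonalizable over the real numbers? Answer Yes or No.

No

Characteristic polynomial: p(r) = r^3 + 12r^2 + 45r + 54 = (r + 3)^2(r + 6).
r = -3 has algebraic multiplicity 2; rank(T + 3I) = 2, so geometric multiplicity = 1.
Geometric multiplicity < algebraic multiplicity, so T is not diagonalizable.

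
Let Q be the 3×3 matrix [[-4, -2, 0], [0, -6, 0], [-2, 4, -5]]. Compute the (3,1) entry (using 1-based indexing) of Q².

18

Characteristic polynomial: λ^3 + 15λ^2 + 74λ + 120 = (λ + 4)(λ + 5)(λ + 6), so the eigenvalues are -6, -5, -4.
λ=-4: eigenvector (1, 0, -2).
λ=-5: eigenvector (0, 0, 1).
λ=-6: eigenvector (1, 1, -2).
P = [[1, 0, 1], [0, 0, 1], [-2, 1, -2]], D = diag(-4, -5, -6), P⁻¹ = [[1, -1, 0], [2, 0, 1], [0, 1, 0]].
Q² = P·diag(16, 25, 36)·P⁻¹ = [[16, 20, 0], [0, 36, 0], [18, -40, 25]].
The requested entry is 18.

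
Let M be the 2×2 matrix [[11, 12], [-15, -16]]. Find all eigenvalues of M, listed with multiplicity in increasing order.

-4, -1

Characteristic polynomial: p(μ) = μ^2 + 5μ + 4 = (μ + 1)(μ + 4).
Roots (with multiplicity): -4, -1.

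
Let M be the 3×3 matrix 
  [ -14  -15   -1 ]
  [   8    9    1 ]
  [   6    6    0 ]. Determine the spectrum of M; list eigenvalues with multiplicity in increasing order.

-6, 0, 1

Characteristic polynomial: p(s) = s^3 + 5s^2 - 6s = s(s - 1)(s + 6).
Roots (with multiplicity): -6, 0, 1.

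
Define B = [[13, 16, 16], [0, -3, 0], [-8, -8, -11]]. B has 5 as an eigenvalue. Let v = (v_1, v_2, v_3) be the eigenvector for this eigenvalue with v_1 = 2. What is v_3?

B − 5I = [[8, 16, 16], [0, -8, 0], [-8, -8, -16]].
Solving (B − 5I)v = 0 gives the eigenspace spanned by (2, 0, -1).
With v_1 = 2, v = (2, 0, -1), so v_3 = -1.

-1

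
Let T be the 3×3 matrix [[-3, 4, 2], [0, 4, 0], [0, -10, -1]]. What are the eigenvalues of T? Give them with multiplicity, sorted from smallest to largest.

Characteristic polynomial: p(s) = s^3 - 13s - 12 = (s - 4)(s + 1)(s + 3).
Roots (with multiplicity): -3, -1, 4.

-3, -1, 4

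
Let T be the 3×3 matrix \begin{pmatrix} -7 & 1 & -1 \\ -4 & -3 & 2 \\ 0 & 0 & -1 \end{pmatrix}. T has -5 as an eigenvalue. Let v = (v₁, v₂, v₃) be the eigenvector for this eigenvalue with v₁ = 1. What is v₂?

T + 5I = [[-2, 1, -1], [-4, 2, 2], [0, 0, 4]].
Solving (T + 5I)v = 0 gives the eigenspace spanned by (1, 2, 0).
With v₁ = 1, v = (1, 2, 0), so v₂ = 2.

2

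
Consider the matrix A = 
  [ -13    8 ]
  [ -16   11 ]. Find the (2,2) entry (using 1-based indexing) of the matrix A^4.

Characteristic polynomial: μ^2 + 2μ - 15 = (μ - 3)(μ + 5), so the eigenvalues are -5, 3.
μ=-5: eigenvector (1, 1).
μ=3: eigenvector (-1, -2).
P = [[1, -1], [1, -2]], D = diag(-5, 3), P⁻¹ = [[2, -1], [1, -1]].
A⁴ = P·diag(625, 81)·P⁻¹ = [[1169, -544], [1088, -463]].
The requested entry is -463.

-463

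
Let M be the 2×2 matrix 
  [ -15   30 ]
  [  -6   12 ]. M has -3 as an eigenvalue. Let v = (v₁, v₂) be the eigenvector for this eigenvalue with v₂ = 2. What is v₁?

5

M + 3I = [[-12, 30], [-6, 15]].
Solving (M + 3I)v = 0 gives the eigenspace spanned by (5, 2).
With v₂ = 2, v = (5, 2), so v₁ = 5.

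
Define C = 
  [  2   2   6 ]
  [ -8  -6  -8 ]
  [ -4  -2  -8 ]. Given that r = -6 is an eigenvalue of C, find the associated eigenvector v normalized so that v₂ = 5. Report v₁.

C + 6I = [[8, 2, 6], [-8, 0, -8], [-4, -2, -2]].
Solving (C + 6I)v = 0 gives the eigenspace spanned by (-5, 5, 5).
With v₂ = 5, v = (-5, 5, 5), so v₁ = -5.

-5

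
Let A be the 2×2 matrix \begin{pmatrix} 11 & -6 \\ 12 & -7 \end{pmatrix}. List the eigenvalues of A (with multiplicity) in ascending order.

-1, 5

Characteristic polynomial: p(λ) = λ^2 - 4λ - 5 = (λ - 5)(λ + 1).
Roots (with multiplicity): -1, 5.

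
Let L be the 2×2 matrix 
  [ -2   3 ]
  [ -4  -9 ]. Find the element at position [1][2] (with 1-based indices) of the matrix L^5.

13953

Characteristic polynomial: μ^2 + 11μ + 30 = (μ + 5)(μ + 6), so the eigenvalues are -6, -5.
μ=-5: eigenvector (1, -1).
μ=-6: eigenvector (3, -4).
P = [[1, 3], [-1, -4]], D = diag(-5, -6), P⁻¹ = [[4, 3], [-1, -1]].
L⁵ = P·diag(-3125, -7776)·P⁻¹ = [[10828, 13953], [-18604, -21729]].
The requested entry is 13953.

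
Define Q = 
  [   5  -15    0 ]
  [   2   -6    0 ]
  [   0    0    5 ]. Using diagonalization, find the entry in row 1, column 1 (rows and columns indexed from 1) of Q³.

Characteristic polynomial: r^3 - 4r^2 - 5r = r(r - 5)(r + 1), so the eigenvalues are -1, 0, 5.
r=0: eigenvector (3, 1, 0).
r=5: eigenvector (0, 0, 1).
r=-1: eigenvector (5, 2, 0).
P = [[3, 0, 5], [1, 0, 2], [0, 1, 0]], D = diag(0, 5, -1), P⁻¹ = [[2, -5, 0], [0, 0, 1], [-1, 3, 0]].
Q³ = P·diag(0, 125, -1)·P⁻¹ = [[5, -15, 0], [2, -6, 0], [0, 0, 125]].
The requested entry is 5.

5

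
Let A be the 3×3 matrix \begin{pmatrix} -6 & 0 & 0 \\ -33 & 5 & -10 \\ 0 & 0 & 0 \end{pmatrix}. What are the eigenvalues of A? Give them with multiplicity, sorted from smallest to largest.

-6, 0, 5

Characteristic polynomial: p(μ) = μ^3 + μ^2 - 30μ = μ(μ - 5)(μ + 6).
Roots (with multiplicity): -6, 0, 5.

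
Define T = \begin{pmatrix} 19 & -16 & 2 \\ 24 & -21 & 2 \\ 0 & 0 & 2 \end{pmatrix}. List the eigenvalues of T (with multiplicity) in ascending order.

-5, 2, 3

Characteristic polynomial: p(r) = r^3 - 19r + 30 = (r - 3)(r - 2)(r + 5).
Roots (with multiplicity): -5, 2, 3.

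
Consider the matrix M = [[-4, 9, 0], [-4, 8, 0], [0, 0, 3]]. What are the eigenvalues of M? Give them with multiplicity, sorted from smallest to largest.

Characteristic polynomial: p(s) = s^3 - 7s^2 + 16s - 12 = (s - 3)(s - 2)^2.
Roots (with multiplicity): 2, 2, 3.

2, 2, 3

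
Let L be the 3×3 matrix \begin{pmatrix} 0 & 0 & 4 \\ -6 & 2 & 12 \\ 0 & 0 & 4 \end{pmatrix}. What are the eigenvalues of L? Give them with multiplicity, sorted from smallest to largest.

Characteristic polynomial: p(r) = r^3 - 6r^2 + 8r = r(r - 4)(r - 2).
Roots (with multiplicity): 0, 2, 4.

0, 2, 4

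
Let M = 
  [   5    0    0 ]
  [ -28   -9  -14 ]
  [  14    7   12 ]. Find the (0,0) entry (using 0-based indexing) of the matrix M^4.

Characteristic polynomial: μ^3 - 8μ^2 + 5μ + 50 = (μ - 5)^2(μ + 2), so the eigenvalues are -2, 5, 5.
μ=5: eigenvector (1, 0, -2).
μ=-2: eigenvector (0, 2, -1).
μ=5: eigenvector (0, -1, 1).
P = [[1, 0, 0], [0, 2, -1], [-2, -1, 1]], D = diag(5, -2, 5), P⁻¹ = [[1, 0, 0], [2, 1, 1], [4, 1, 2]].
M⁴ = P·diag(625, 16, 625)·P⁻¹ = [[625, 0, 0], [-2436, -593, -1218], [1218, 609, 1234]].
The requested entry is 625.

625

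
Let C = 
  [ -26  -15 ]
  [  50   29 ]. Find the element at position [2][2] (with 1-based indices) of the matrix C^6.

24571

Characteristic polynomial: μ^2 - 3μ - 4 = (μ - 4)(μ + 1), so the eigenvalues are -1, 4.
μ=-1: eigenvector (3, -5).
μ=4: eigenvector (1, -2).
P = [[3, 1], [-5, -2]], D = diag(-1, 4), P⁻¹ = [[2, 1], [-5, -3]].
C⁶ = P·diag(1, 4096)·P⁻¹ = [[-20474, -12285], [40950, 24571]].
The requested entry is 24571.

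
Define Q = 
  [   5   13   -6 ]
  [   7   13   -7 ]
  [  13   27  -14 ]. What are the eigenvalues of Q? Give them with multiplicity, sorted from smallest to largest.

-1, -1, 6

Characteristic polynomial: p(λ) = λ^3 - 4λ^2 - 11λ - 6 = (λ - 6)(λ + 1)^2.
Roots (with multiplicity): -1, -1, 6.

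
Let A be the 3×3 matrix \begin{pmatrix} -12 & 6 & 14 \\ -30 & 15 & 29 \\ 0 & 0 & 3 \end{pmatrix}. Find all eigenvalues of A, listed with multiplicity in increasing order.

Characteristic polynomial: p(t) = t^3 - 6t^2 + 9t = t(t - 3)^2.
Roots (with multiplicity): 0, 3, 3.

0, 3, 3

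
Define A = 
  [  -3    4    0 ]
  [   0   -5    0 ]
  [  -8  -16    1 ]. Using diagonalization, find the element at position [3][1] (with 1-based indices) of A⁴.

160

Characteristic polynomial: μ^3 + 7μ^2 + 7μ - 15 = (μ - 1)(μ + 3)(μ + 5), so the eigenvalues are -5, -3, 1.
μ=-3: eigenvector (1, 0, 2).
μ=-5: eigenvector (-2, 1, 0).
μ=1: eigenvector (0, 0, 1).
P = [[1, -2, 0], [0, 1, 0], [2, 0, 1]], D = diag(-3, -5, 1), P⁻¹ = [[1, 2, 0], [0, 1, 0], [-2, -4, 1]].
A⁴ = P·diag(81, 625, 1)·P⁻¹ = [[81, -1088, 0], [0, 625, 0], [160, 320, 1]].
The requested entry is 160.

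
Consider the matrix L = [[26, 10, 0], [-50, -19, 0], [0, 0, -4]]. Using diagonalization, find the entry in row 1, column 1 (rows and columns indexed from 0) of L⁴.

Characteristic polynomial: r^3 - 3r^2 - 22r + 24 = (r - 6)(r - 1)(r + 4), so the eigenvalues are -4, 1, 6.
r=6: eigenvector (1, -2, 0).
r=-4: eigenvector (0, 0, 1).
r=1: eigenvector (-2, 5, 0).
P = [[1, 0, -2], [-2, 0, 5], [0, 1, 0]], D = diag(6, -4, 1), P⁻¹ = [[5, 2, 0], [0, 0, 1], [2, 1, 0]].
L⁴ = P·diag(1296, 256, 1)·P⁻¹ = [[6476, 2590, 0], [-12950, -5179, 0], [0, 0, 256]].
The requested entry is -5179.

-5179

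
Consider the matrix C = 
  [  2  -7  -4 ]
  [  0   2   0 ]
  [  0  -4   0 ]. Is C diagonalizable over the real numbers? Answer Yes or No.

No

Characteristic polynomial: p(λ) = λ^3 - 4λ^2 + 4λ = λ(λ - 2)^2.
λ = 2 has algebraic multiplicity 2; rank(C − 2I) = 2, so geometric multiplicity = 1.
Geometric multiplicity < algebraic multiplicity, so C is not diagonalizable.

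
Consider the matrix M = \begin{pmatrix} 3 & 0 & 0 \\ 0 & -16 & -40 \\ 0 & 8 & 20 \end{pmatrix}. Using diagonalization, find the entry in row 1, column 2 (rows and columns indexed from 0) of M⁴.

Characteristic polynomial: μ^3 - 7μ^2 + 12μ = μ(μ - 4)(μ - 3), so the eigenvalues are 0, 3, 4.
μ=3: eigenvector (1, 0, 0).
μ=0: eigenvector (0, 5, -2).
μ=4: eigenvector (0, -2, 1).
P = [[1, 0, 0], [0, 5, -2], [0, -2, 1]], D = diag(3, 0, 4), P⁻¹ = [[1, 0, 0], [0, 1, 2], [0, 2, 5]].
M⁴ = P·diag(81, 0, 256)·P⁻¹ = [[81, 0, 0], [0, -1024, -2560], [0, 512, 1280]].
The requested entry is -2560.

-2560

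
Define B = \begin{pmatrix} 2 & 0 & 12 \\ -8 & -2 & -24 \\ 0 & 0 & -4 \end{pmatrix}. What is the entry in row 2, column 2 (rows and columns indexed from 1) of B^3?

-8

Characteristic polynomial: r^3 + 4r^2 - 4r - 16 = (r - 2)(r + 2)(r + 4), so the eigenvalues are -4, -2, 2.
r=-4: eigenvector (-2, 4, 1).
r=-2: eigenvector (0, 1, 0).
r=2: eigenvector (1, -2, 0).
P = [[-2, 0, 1], [4, 1, -2], [1, 0, 0]], D = diag(-4, -2, 2), P⁻¹ = [[0, 0, 1], [2, 1, 0], [1, 0, 2]].
B³ = P·diag(-64, -8, 8)·P⁻¹ = [[8, 0, 144], [-32, -8, -288], [0, 0, -64]].
The requested entry is -8.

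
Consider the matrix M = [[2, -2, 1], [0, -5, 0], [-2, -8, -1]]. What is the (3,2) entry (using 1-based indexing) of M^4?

1252

Characteristic polynomial: r^3 + 4r^2 - 5r = r(r - 1)(r + 5), so the eigenvalues are -5, 0, 1.
r=1: eigenvector (1, 0, -1).
r=-5: eigenvector (0, 1, 2).
r=0: eigenvector (-1, 0, 2).
P = [[1, 0, -1], [0, 1, 0], [-1, 2, 2]], D = diag(1, -5, 0), P⁻¹ = [[2, -2, 1], [0, 1, 0], [1, -2, 1]].
M⁴ = P·diag(1, 625, 0)·P⁻¹ = [[2, -2, 1], [0, 625, 0], [-2, 1252, -1]].
The requested entry is 1252.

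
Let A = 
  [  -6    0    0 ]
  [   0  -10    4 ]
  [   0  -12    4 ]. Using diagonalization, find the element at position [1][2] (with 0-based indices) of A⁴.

Characteristic polynomial: μ^3 + 12μ^2 + 44μ + 48 = (μ + 2)(μ + 4)(μ + 6), so the eigenvalues are -6, -4, -2.
μ=-6: eigenvector (1, 0, 0).
μ=-2: eigenvector (0, 1, 2).
μ=-4: eigenvector (0, -2, -3).
P = [[1, 0, 0], [0, 1, -2], [0, 2, -3]], D = diag(-6, -2, -4), P⁻¹ = [[1, 0, 0], [0, -3, 2], [0, -2, 1]].
A⁴ = P·diag(1296, 16, 256)·P⁻¹ = [[1296, 0, 0], [0, 976, -480], [0, 1440, -704]].
The requested entry is -480.

-480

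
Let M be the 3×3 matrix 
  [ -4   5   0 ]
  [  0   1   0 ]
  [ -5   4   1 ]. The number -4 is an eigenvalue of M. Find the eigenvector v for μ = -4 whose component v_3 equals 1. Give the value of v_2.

0

M + 4I = [[0, 5, 0], [0, 5, 0], [-5, 4, 5]].
Solving (M + 4I)v = 0 gives the eigenspace spanned by (1, 0, 1).
With v_3 = 1, v = (1, 0, 1), so v_2 = 0.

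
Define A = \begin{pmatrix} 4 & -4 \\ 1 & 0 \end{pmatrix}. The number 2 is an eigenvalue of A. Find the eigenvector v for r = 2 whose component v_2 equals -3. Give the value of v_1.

-6

A − 2I = [[2, -4], [1, -2]].
Solving (A − 2I)v = 0 gives the eigenspace spanned by (-6, -3).
With v_2 = -3, v = (-6, -3), so v_1 = -6.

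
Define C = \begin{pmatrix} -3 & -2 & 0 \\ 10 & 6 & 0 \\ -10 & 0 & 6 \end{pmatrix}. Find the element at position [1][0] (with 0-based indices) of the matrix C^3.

Characteristic polynomial: s^3 - 9s^2 + 20s - 12 = (s - 6)(s - 2)(s - 1), so the eigenvalues are 1, 2, 6.
s=1: eigenvector (1, -2, 2).
s=2: eigenvector (-2, 5, -5).
s=6: eigenvector (0, 0, 1).
P = [[1, -2, 0], [-2, 5, 0], [2, -5, 1]], D = diag(1, 2, 6), P⁻¹ = [[5, 2, 0], [2, 1, 0], [0, 1, 1]].
C³ = P·diag(1, 8, 216)·P⁻¹ = [[-27, -14, 0], [70, 36, 0], [-70, 180, 216]].
The requested entry is 70.

70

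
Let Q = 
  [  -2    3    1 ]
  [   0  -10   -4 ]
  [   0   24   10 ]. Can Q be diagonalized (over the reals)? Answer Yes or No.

Characteristic polynomial: p(t) = t^3 + 2t^2 - 4t - 8 = (t - 2)(t + 2)^2.
t = -2 has algebraic multiplicity 2; rank(Q + 2I) = 2, so geometric multiplicity = 1.
Geometric multiplicity < algebraic multiplicity, so Q is not diagonalizable.

No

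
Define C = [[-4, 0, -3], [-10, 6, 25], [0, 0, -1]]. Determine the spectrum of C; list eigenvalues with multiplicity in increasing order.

Characteristic polynomial: p(t) = t^3 - t^2 - 26t - 24 = (t - 6)(t + 1)(t + 4).
Roots (with multiplicity): -4, -1, 6.

-4, -1, 6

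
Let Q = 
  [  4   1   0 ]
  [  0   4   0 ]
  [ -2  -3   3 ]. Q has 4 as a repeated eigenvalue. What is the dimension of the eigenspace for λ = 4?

Q − 4I = [[0, 1, 0], [0, 0, 0], [-2, -3, -1]].
This matrix has rank 2, so its null space has dimension 3 − 2 = 1.

1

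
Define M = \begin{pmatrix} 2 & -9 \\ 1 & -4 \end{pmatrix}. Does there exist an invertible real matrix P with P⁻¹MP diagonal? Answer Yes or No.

Characteristic polynomial: p(r) = r^2 + 2r + 1 = (r + 1)^2.
r = -1 has algebraic multiplicity 2; rank(M + 1I) = 1, so geometric multiplicity = 1.
Geometric multiplicity < algebraic multiplicity, so M is not diagonalizable.

No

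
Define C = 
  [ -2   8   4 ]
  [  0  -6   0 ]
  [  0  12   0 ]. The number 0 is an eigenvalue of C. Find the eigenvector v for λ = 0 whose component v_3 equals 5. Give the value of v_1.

C = [[-2, 8, 4], [0, -6, 0], [0, 12, 0]].
Solving (C)v = 0 gives the eigenspace spanned by (10, 0, 5).
With v_3 = 5, v = (10, 0, 5), so v_1 = 10.

10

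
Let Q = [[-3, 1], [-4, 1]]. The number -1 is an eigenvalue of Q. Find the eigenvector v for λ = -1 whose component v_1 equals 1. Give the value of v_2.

Q + 1I = [[-2, 1], [-4, 2]].
Solving (Q + 1I)v = 0 gives the eigenspace spanned by (1, 2).
With v_1 = 1, v = (1, 2), so v_2 = 2.

2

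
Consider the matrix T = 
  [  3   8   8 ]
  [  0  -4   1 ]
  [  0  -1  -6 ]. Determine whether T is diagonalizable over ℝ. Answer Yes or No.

Characteristic polynomial: p(λ) = λ^3 + 7λ^2 - 5λ - 75 = (λ - 3)(λ + 5)^2.
λ = -5 has algebraic multiplicity 2; rank(T + 5I) = 2, so geometric multiplicity = 1.
Geometric multiplicity < algebraic multiplicity, so T is not diagonalizable.

No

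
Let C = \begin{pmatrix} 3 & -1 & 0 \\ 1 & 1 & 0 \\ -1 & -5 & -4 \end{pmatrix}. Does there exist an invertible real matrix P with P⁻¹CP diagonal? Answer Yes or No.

Characteristic polynomial: p(λ) = λ^3 - 12λ + 16 = (λ - 2)^2(λ + 4).
λ = 2 has algebraic multiplicity 2; rank(C − 2I) = 2, so geometric multiplicity = 1.
Geometric multiplicity < algebraic multiplicity, so C is not diagonalizable.

No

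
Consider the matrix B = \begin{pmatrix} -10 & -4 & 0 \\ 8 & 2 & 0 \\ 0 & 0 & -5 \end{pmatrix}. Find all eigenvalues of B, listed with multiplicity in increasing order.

-6, -5, -2

Characteristic polynomial: p(t) = t^3 + 13t^2 + 52t + 60 = (t + 2)(t + 5)(t + 6).
Roots (with multiplicity): -6, -5, -2.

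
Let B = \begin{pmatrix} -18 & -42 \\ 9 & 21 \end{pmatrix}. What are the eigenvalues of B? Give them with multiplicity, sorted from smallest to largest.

0, 3

Characteristic polynomial: p(r) = r^2 - 3r = r(r - 3).
Roots (with multiplicity): 0, 3.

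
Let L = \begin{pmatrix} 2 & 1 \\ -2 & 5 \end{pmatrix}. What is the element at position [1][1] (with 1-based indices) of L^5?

Characteristic polynomial: r^2 - 7r + 12 = (r - 4)(r - 3), so the eigenvalues are 3, 4.
r=3: eigenvector (1, 1).
r=4: eigenvector (-1, -2).
P = [[1, -1], [1, -2]], D = diag(3, 4), P⁻¹ = [[2, -1], [1, -1]].
L⁵ = P·diag(243, 1024)·P⁻¹ = [[-538, 781], [-1562, 1805]].
The requested entry is -538.

-538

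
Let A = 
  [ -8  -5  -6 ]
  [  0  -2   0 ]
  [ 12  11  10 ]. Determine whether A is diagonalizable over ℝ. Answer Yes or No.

Characteristic polynomial: p(λ) = λ^3 - 12λ - 16 = (λ - 4)(λ + 2)^2.
λ = -2 has algebraic multiplicity 2; rank(A + 2I) = 2, so geometric multiplicity = 1.
Geometric multiplicity < algebraic multiplicity, so A is not diagonalizable.

No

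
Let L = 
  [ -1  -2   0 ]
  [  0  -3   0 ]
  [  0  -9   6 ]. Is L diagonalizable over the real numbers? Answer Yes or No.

Characteristic polynomial: p(t) = t^3 - 2t^2 - 21t - 18 = (t - 6)(t + 1)(t + 3).
All 3 eigenvalues are distinct, so L is diagonalizable.

Yes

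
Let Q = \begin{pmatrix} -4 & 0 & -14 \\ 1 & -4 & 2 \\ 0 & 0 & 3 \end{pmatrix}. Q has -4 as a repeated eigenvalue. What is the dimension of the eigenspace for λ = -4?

1

Q + 4I = [[0, 0, -14], [1, 0, 2], [0, 0, 7]].
This matrix has rank 2, so its null space has dimension 3 − 2 = 1.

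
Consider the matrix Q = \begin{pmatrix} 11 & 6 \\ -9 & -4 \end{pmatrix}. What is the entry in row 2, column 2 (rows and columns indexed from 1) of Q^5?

Characteristic polynomial: t^2 - 7t + 10 = (t - 5)(t - 2), so the eigenvalues are 2, 5.
t=2: eigenvector (-2, 3).
t=5: eigenvector (1, -1).
P = [[-2, 1], [3, -1]], D = diag(2, 5), P⁻¹ = [[1, 1], [3, 2]].
Q⁵ = P·diag(32, 3125)·P⁻¹ = [[9311, 6186], [-9279, -6154]].
The requested entry is -6154.

-6154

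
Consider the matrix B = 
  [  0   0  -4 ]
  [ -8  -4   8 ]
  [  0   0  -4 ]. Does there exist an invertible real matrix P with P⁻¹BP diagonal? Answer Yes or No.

Characteristic polynomial: p(λ) = λ^3 + 8λ^2 + 16λ = λ(λ + 4)^2.
λ = -4 has algebraic multiplicity 2; rank(B + 4I) = 1, so geometric multiplicity = 2.
Every eigenvalue has geometric = algebraic multiplicity, so B is diagonalizable.

Yes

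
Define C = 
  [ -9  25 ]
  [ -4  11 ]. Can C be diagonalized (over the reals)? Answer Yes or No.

Characteristic polynomial: p(μ) = μ^2 - 2μ + 1 = (μ - 1)^2.
μ = 1 has algebraic multiplicity 2; rank(C − 1I) = 1, so geometric multiplicity = 1.
Geometric multiplicity < algebraic multiplicity, so C is not diagonalizable.

No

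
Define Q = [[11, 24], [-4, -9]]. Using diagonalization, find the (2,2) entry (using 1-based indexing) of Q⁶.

Characteristic polynomial: s^2 - 2s - 3 = (s - 3)(s + 1), so the eigenvalues are -1, 3.
s=3: eigenvector (3, -1).
s=-1: eigenvector (-2, 1).
P = [[3, -2], [-1, 1]], D = diag(3, -1), P⁻¹ = [[1, 2], [1, 3]].
Q⁶ = P·diag(729, 1)·P⁻¹ = [[2185, 4368], [-728, -1455]].
The requested entry is -1455.

-1455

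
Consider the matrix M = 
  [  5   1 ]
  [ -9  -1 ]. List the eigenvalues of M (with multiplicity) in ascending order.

2, 2

Characteristic polynomial: p(μ) = μ^2 - 4μ + 4 = (μ - 2)^2.
Roots (with multiplicity): 2, 2.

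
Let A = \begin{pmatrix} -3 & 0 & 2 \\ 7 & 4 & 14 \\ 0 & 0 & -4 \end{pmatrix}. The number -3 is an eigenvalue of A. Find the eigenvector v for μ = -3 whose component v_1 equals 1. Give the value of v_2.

A + 3I = [[0, 0, 2], [7, 7, 14], [0, 0, -1]].
Solving (A + 3I)v = 0 gives the eigenspace spanned by (1, -1, 0).
With v_1 = 1, v = (1, -1, 0), so v_2 = -1.

-1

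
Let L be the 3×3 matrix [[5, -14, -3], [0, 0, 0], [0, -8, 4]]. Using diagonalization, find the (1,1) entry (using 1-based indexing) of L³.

125

Characteristic polynomial: t^3 - 9t^2 + 20t = t(t - 5)(t - 4), so the eigenvalues are 0, 4, 5.
t=0: eigenvector (4, 1, 2).
t=5: eigenvector (1, 0, 0).
t=4: eigenvector (3, 0, 1).
P = [[4, 1, 3], [1, 0, 0], [2, 0, 1]], D = diag(0, 5, 4), P⁻¹ = [[0, 1, 0], [1, 2, -3], [0, -2, 1]].
L³ = P·diag(0, 125, 64)·P⁻¹ = [[125, -134, -183], [0, 0, 0], [0, -128, 64]].
The requested entry is 125.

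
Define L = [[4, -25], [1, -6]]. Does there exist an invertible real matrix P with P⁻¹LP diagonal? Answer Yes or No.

No

Characteristic polynomial: p(λ) = λ^2 + 2λ + 1 = (λ + 1)^2.
λ = -1 has algebraic multiplicity 2; rank(L + 1I) = 1, so geometric multiplicity = 1.
Geometric multiplicity < algebraic multiplicity, so L is not diagonalizable.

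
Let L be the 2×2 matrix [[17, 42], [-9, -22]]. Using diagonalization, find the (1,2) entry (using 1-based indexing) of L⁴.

-3570

Characteristic polynomial: s^2 + 5s + 4 = (s + 1)(s + 4), so the eigenvalues are -4, -1.
s=-1: eigenvector (-7, 3).
s=-4: eigenvector (-2, 1).
P = [[-7, -2], [3, 1]], D = diag(-1, -4), P⁻¹ = [[-1, -2], [3, 7]].
L⁴ = P·diag(1, 256)·P⁻¹ = [[-1529, -3570], [765, 1786]].
The requested entry is -3570.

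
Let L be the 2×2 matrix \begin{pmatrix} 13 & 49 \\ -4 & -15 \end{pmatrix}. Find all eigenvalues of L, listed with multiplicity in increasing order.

-1, -1

Characteristic polynomial: p(μ) = μ^2 + 2μ + 1 = (μ + 1)^2.
Roots (with multiplicity): -1, -1.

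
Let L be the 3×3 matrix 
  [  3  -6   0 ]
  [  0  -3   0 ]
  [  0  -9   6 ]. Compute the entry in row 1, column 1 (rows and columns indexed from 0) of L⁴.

Characteristic polynomial: r^3 - 6r^2 - 9r + 54 = (r - 6)(r - 3)(r + 3), so the eigenvalues are -3, 3, 6.
r=-3: eigenvector (1, 1, 1).
r=3: eigenvector (1, 0, 0).
r=6: eigenvector (0, 0, 1).
P = [[1, 1, 0], [1, 0, 0], [1, 0, 1]], D = diag(-3, 3, 6), P⁻¹ = [[0, 1, 0], [1, -1, 0], [0, -1, 1]].
L⁴ = P·diag(81, 81, 1296)·P⁻¹ = [[81, 0, 0], [0, 81, 0], [0, -1215, 1296]].
The requested entry is 81.

81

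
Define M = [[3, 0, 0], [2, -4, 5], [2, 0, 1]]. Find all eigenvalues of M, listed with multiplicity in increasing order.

-4, 1, 3

Characteristic polynomial: p(s) = s^3 - 13s + 12 = (s - 3)(s - 1)(s + 4).
Roots (with multiplicity): -4, 1, 3.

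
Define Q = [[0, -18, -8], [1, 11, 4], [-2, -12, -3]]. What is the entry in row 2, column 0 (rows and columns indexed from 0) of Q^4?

-30

Characteristic polynomial: λ^3 - 8λ^2 + 17λ - 10 = (λ - 5)(λ - 2)(λ - 1), so the eigenvalues are 1, 2, 5.
λ=5: eigenvector (-2, 1, -1).
λ=2: eigenvector (-1, 1, -2).
λ=1: eigenvector (2, -1, 2).
P = [[-2, -1, 2], [1, 1, -1], [-1, -2, 2]], D = diag(5, 2, 1), P⁻¹ = [[0, 2, 1], [1, 2, 0], [1, 3, 1]].
Q⁴ = P·diag(625, 16, 1)·P⁻¹ = [[-14, -2526, -1248], [15, 1279, 624], [-30, -1308, -623]].
The requested entry is -30.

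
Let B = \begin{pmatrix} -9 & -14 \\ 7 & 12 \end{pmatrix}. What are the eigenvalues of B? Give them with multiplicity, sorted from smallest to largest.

-2, 5

Characteristic polynomial: p(r) = r^2 - 3r - 10 = (r - 5)(r + 2).
Roots (with multiplicity): -2, 5.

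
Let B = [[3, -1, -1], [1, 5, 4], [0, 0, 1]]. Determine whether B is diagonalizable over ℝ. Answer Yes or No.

Characteristic polynomial: p(s) = s^3 - 9s^2 + 24s - 16 = (s - 4)^2(s - 1).
s = 4 has algebraic multiplicity 2; rank(B − 4I) = 2, so geometric multiplicity = 1.
Geometric multiplicity < algebraic multiplicity, so B is not diagonalizable.

No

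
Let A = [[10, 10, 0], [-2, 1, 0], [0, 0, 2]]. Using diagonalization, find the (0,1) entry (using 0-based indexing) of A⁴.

6710

Characteristic polynomial: r^3 - 13r^2 + 52r - 60 = (r - 6)(r - 5)(r - 2), so the eigenvalues are 2, 5, 6.
r=6: eigenvector (5, -2, 0).
r=2: eigenvector (0, 0, 1).
r=5: eigenvector (-2, 1, 0).
P = [[5, 0, -2], [-2, 0, 1], [0, 1, 0]], D = diag(6, 2, 5), P⁻¹ = [[1, 2, 0], [0, 0, 1], [2, 5, 0]].
A⁴ = P·diag(1296, 16, 625)·P⁻¹ = [[3980, 6710, 0], [-1342, -2059, 0], [0, 0, 16]].
The requested entry is 6710.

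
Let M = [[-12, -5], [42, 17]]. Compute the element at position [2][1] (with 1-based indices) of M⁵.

Characteristic polynomial: t^2 - 5t + 6 = (t - 3)(t - 2), so the eigenvalues are 2, 3.
t=3: eigenvector (1, -3).
t=2: eigenvector (5, -14).
P = [[1, 5], [-3, -14]], D = diag(3, 2), P⁻¹ = [[-14, -5], [3, 1]].
M⁵ = P·diag(243, 32)·P⁻¹ = [[-2922, -1055], [8862, 3197]].
The requested entry is 8862.

8862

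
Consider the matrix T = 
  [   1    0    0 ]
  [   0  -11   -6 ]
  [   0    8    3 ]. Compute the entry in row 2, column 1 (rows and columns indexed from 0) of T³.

392

Characteristic polynomial: μ^3 + 7μ^2 + 7μ - 15 = (μ - 1)(μ + 3)(μ + 5), so the eigenvalues are -5, -3, 1.
μ=1: eigenvector (1, 0, 0).
μ=-3: eigenvector (0, -3, 4).
μ=-5: eigenvector (0, -1, 1).
P = [[1, 0, 0], [0, -3, -1], [0, 4, 1]], D = diag(1, -3, -5), P⁻¹ = [[1, 0, 0], [0, 1, 1], [0, -4, -3]].
T³ = P·diag(1, -27, -125)·P⁻¹ = [[1, 0, 0], [0, -419, -294], [0, 392, 267]].
The requested entry is 392.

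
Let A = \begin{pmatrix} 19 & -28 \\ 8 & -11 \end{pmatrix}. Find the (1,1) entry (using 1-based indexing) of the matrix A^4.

Characteristic polynomial: μ^2 - 8μ + 15 = (μ - 5)(μ - 3), so the eigenvalues are 3, 5.
μ=5: eigenvector (2, 1).
μ=3: eigenvector (7, 4).
P = [[2, 7], [1, 4]], D = diag(5, 3), P⁻¹ = [[4, -7], [-1, 2]].
A⁴ = P·diag(625, 81)·P⁻¹ = [[4433, -7616], [2176, -3727]].
The requested entry is 4433.

4433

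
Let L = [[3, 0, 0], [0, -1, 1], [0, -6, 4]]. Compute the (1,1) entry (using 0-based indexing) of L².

-5

Characteristic polynomial: μ^3 - 6μ^2 + 11μ - 6 = (μ - 3)(μ - 2)(μ - 1), so the eigenvalues are 1, 2, 3.
μ=2: eigenvector (0, 1, 3).
μ=1: eigenvector (0, 1, 2).
μ=3: eigenvector (1, 0, 0).
P = [[0, 0, 1], [1, 1, 0], [3, 2, 0]], D = diag(2, 1, 3), P⁻¹ = [[0, -2, 1], [0, 3, -1], [1, 0, 0]].
L² = P·diag(4, 1, 9)·P⁻¹ = [[9, 0, 0], [0, -5, 3], [0, -18, 10]].
The requested entry is -5.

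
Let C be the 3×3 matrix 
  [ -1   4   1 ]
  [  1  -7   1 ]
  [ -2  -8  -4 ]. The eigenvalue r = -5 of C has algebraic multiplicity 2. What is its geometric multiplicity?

C + 5I = [[4, 4, 1], [1, -2, 1], [-2, -8, 1]].
This matrix has rank 2, so its null space has dimension 3 − 2 = 1.

1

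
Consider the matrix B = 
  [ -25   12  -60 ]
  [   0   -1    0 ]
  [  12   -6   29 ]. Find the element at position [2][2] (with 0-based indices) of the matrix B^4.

Characteristic polynomial: r^3 - 3r^2 - 9r - 5 = (r - 5)(r + 1)^2, so the eigenvalues are -1, -1, 5.
r=-1: eigenvector (5, 0, -2).
r=-1: eigenvector (-2, 1, 1).
r=5: eigenvector (-2, 0, 1).
P = [[5, -2, -2], [0, 1, 0], [-2, 1, 1]], D = diag(-1, -1, 5), P⁻¹ = [[1, 0, 2], [0, 1, 0], [2, -1, 5]].
B⁴ = P·diag(1, 1, 625)·P⁻¹ = [[-2495, 1248, -6240], [0, 1, 0], [1248, -624, 3121]].
The requested entry is 3121.

3121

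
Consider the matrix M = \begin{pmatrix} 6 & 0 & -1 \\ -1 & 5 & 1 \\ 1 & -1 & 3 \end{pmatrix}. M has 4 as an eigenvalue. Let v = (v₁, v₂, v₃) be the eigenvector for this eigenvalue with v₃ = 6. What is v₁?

M − 4I = [[2, 0, -1], [-1, 1, 1], [1, -1, -1]].
Solving (M − 4I)v = 0 gives the eigenspace spanned by (3, -3, 6).
With v₃ = 6, v = (3, -3, 6), so v₁ = 3.

3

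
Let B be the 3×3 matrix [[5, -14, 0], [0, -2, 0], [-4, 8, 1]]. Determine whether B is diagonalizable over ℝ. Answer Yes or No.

Characteristic polynomial: p(t) = t^3 - 4t^2 - 7t + 10 = (t - 5)(t - 1)(t + 2).
All 3 eigenvalues are distinct, so B is diagonalizable.

Yes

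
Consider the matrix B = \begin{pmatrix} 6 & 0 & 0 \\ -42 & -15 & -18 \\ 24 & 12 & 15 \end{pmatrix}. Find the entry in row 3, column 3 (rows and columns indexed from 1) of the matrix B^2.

Characteristic polynomial: t^3 - 6t^2 - 9t + 54 = (t - 6)(t - 3)(t + 3), so the eigenvalues are -3, 3, 6.
t=6: eigenvector (1, -2, 0).
t=3: eigenvector (0, -1, 1).
t=-3: eigenvector (0, 3, -2).
P = [[1, 0, 0], [-2, -1, 3], [0, 1, -2]], D = diag(6, 3, -3), P⁻¹ = [[1, 0, 0], [4, 2, 3], [2, 1, 1]].
B² = P·diag(36, 9, 9)·P⁻¹ = [[36, 0, 0], [-54, 9, 0], [0, 0, 9]].
The requested entry is 9.

9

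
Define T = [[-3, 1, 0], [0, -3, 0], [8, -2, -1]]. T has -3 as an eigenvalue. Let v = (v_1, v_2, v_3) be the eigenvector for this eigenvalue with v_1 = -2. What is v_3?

8

T + 3I = [[0, 1, 0], [0, 0, 0], [8, -2, 2]].
Solving (T + 3I)v = 0 gives the eigenspace spanned by (-2, 0, 8).
With v_1 = -2, v = (-2, 0, 8), so v_3 = 8.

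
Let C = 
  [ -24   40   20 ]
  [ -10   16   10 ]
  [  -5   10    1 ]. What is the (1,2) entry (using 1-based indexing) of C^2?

Characteristic polynomial: λ^3 + 7λ^2 + 8λ - 16 = (λ - 1)(λ + 4)^2, so the eigenvalues are -4, -4, 1.
λ=-4: eigenvector (2, 1, 0).
λ=-4: eigenvector (1, 1, -1).
λ=1: eigenvector (4, 2, 1).
P = [[2, 1, 4], [1, 1, 2], [0, -1, 1]], D = diag(-4, -4, 1), P⁻¹ = [[3, -5, -2], [-1, 2, 0], [-1, 2, 1]].
C² = P·diag(16, 16, 1)·P⁻¹ = [[76, -120, -60], [30, -44, -30], [15, -30, 1]].
The requested entry is -120.

-120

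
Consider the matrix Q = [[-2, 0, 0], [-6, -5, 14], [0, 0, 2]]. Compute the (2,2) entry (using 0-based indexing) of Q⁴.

Characteristic polynomial: t^3 + 5t^2 - 4t - 20 = (t - 2)(t + 2)(t + 5), so the eigenvalues are -5, -2, 2.
t=-2: eigenvector (1, -2, 0).
t=-5: eigenvector (0, 1, 0).
t=2: eigenvector (0, 2, 1).
P = [[1, 0, 0], [-2, 1, 2], [0, 0, 1]], D = diag(-2, -5, 2), P⁻¹ = [[1, 0, 0], [2, 1, -2], [0, 0, 1]].
Q⁴ = P·diag(16, 625, 16)·P⁻¹ = [[16, 0, 0], [1218, 625, -1218], [0, 0, 16]].
The requested entry is 16.

16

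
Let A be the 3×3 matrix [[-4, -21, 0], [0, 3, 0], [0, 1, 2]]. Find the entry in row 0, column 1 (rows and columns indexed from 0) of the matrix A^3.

Characteristic polynomial: μ^3 - μ^2 - 14μ + 24 = (μ - 3)(μ - 2)(μ + 4), so the eigenvalues are -4, 2, 3.
μ=2: eigenvector (0, 0, 1).
μ=3: eigenvector (-3, 1, 1).
μ=-4: eigenvector (1, 0, 0).
P = [[0, -3, 1], [0, 1, 0], [1, 1, 0]], D = diag(2, 3, -4), P⁻¹ = [[0, -1, 1], [0, 1, 0], [1, 3, 0]].
A³ = P·diag(8, 27, -64)·P⁻¹ = [[-64, -273, 0], [0, 27, 0], [0, 19, 8]].
The requested entry is -273.

-273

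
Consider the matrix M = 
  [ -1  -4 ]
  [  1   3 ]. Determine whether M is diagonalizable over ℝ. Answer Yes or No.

No

Characteristic polynomial: p(λ) = λ^2 - 2λ + 1 = (λ - 1)^2.
λ = 1 has algebraic multiplicity 2; rank(M − 1I) = 1, so geometric multiplicity = 1.
Geometric multiplicity < algebraic multiplicity, so M is not diagonalizable.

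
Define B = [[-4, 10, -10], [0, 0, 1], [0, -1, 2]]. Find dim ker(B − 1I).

1

B − 1I = [[-5, 10, -10], [0, -1, 1], [0, -1, 1]].
This matrix has rank 2, so its null space has dimension 3 − 2 = 1.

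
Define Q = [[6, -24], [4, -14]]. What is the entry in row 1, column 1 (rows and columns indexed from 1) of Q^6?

Characteristic polynomial: λ^2 + 8λ + 12 = (λ + 2)(λ + 6), so the eigenvalues are -6, -2.
λ=-6: eigenvector (2, 1).
λ=-2: eigenvector (3, 1).
P = [[2, 3], [1, 1]], D = diag(-6, -2), P⁻¹ = [[-1, 3], [1, -2]].
Q⁶ = P·diag(46656, 64)·P⁻¹ = [[-93120, 279552], [-46592, 139840]].
The requested entry is -93120.

-93120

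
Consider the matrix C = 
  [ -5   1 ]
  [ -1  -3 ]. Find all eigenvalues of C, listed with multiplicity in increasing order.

-4, -4

Characteristic polynomial: p(μ) = μ^2 + 8μ + 16 = (μ + 4)^2.
Roots (with multiplicity): -4, -4.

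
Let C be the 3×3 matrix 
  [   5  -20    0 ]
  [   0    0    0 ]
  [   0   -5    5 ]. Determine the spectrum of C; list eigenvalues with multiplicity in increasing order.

0, 5, 5

Characteristic polynomial: p(μ) = μ^3 - 10μ^2 + 25μ = μ(μ - 5)^2.
Roots (with multiplicity): 0, 5, 5.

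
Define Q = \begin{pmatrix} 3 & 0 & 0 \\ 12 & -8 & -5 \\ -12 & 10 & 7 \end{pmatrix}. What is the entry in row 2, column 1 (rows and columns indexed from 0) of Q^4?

-130

Characteristic polynomial: λ^3 - 2λ^2 - 9λ + 18 = (λ - 3)(λ - 2)(λ + 3), so the eigenvalues are -3, 2, 3.
λ=3: eigenvector (1, 2, -2).
λ=2: eigenvector (0, -1, 2).
λ=-3: eigenvector (0, 1, -1).
P = [[1, 0, 0], [2, -1, 1], [-2, 2, -1]], D = diag(3, 2, -3), P⁻¹ = [[1, 0, 0], [0, 1, 1], [-2, 2, 1]].
Q⁴ = P·diag(81, 16, 81)·P⁻¹ = [[81, 0, 0], [0, 146, 65], [0, -130, -49]].
The requested entry is -130.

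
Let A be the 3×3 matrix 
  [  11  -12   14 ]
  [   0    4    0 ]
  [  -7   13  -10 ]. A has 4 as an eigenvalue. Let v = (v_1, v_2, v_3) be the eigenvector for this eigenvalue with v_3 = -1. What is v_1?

A − 4I = [[7, -12, 14], [0, 0, 0], [-7, 13, -14]].
Solving (A − 4I)v = 0 gives the eigenspace spanned by (2, 0, -1).
With v_3 = -1, v = (2, 0, -1), so v_1 = 2.

2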